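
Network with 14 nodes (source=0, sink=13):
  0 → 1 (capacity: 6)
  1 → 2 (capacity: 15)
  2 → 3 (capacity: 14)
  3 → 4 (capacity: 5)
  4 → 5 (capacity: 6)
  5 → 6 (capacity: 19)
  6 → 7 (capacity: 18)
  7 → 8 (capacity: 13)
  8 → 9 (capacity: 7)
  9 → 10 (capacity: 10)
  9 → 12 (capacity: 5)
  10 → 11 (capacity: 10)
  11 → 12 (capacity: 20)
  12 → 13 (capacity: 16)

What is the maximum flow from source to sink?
Maximum flow = 5

Max flow: 5

Flow assignment:
  0 → 1: 5/6
  1 → 2: 5/15
  2 → 3: 5/14
  3 → 4: 5/5
  4 → 5: 5/6
  5 → 6: 5/19
  6 → 7: 5/18
  7 → 8: 5/13
  8 → 9: 5/7
  9 → 12: 5/5
  12 → 13: 5/16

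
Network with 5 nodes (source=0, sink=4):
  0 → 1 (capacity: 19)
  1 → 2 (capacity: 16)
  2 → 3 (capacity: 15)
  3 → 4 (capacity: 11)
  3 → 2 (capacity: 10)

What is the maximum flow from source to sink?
Maximum flow = 11

Max flow: 11

Flow assignment:
  0 → 1: 11/19
  1 → 2: 11/16
  2 → 3: 11/15
  3 → 4: 11/11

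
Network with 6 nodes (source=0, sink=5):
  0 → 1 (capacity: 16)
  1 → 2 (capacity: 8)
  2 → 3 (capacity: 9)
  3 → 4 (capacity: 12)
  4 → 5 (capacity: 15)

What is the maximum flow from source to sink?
Maximum flow = 8

Max flow: 8

Flow assignment:
  0 → 1: 8/16
  1 → 2: 8/8
  2 → 3: 8/9
  3 → 4: 8/12
  4 → 5: 8/15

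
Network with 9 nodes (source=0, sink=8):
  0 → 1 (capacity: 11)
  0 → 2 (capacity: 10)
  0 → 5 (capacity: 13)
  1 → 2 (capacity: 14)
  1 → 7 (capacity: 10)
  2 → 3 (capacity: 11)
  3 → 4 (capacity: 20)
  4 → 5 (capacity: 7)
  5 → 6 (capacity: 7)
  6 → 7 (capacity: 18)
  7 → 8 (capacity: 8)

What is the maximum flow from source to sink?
Maximum flow = 8

Max flow: 8

Flow assignment:
  0 → 1: 1/11
  0 → 2: 7/10
  1 → 7: 1/10
  2 → 3: 7/11
  3 → 4: 7/20
  4 → 5: 7/7
  5 → 6: 7/7
  6 → 7: 7/18
  7 → 8: 8/8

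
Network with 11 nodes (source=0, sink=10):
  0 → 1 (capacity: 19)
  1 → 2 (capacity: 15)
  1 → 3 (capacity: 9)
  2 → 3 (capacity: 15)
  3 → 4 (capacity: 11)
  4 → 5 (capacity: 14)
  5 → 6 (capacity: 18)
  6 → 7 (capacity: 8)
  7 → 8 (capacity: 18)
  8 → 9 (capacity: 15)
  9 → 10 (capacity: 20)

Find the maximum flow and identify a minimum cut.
Max flow = 8, Min cut edges: (6,7)

Maximum flow: 8
Minimum cut: (6,7)
Partition: S = [0, 1, 2, 3, 4, 5, 6], T = [7, 8, 9, 10]

Max-flow min-cut theorem verified: both equal 8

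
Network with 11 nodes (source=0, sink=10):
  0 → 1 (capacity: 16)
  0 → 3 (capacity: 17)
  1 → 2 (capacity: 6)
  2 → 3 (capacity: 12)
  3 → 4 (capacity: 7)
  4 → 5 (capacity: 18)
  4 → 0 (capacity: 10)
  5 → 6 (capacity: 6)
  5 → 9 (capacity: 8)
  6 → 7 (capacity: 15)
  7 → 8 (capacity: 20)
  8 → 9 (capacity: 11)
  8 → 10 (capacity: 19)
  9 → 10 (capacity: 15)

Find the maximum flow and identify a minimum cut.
Max flow = 7, Min cut edges: (3,4)

Maximum flow: 7
Minimum cut: (3,4)
Partition: S = [0, 1, 2, 3], T = [4, 5, 6, 7, 8, 9, 10]

Max-flow min-cut theorem verified: both equal 7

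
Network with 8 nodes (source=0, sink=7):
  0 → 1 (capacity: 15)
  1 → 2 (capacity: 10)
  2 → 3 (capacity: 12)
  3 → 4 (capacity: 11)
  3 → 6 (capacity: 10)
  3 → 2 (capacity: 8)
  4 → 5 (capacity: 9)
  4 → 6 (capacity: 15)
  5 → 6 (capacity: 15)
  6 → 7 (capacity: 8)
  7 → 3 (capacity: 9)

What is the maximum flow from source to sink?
Maximum flow = 8

Max flow: 8

Flow assignment:
  0 → 1: 8/15
  1 → 2: 8/10
  2 → 3: 8/12
  3 → 6: 8/10
  6 → 7: 8/8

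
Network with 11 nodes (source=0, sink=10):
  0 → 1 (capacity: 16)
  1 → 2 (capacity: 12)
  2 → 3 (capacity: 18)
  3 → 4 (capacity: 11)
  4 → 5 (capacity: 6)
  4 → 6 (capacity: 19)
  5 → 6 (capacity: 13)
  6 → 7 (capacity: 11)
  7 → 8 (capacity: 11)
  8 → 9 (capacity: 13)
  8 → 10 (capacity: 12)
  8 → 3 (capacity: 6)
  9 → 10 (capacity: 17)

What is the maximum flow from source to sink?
Maximum flow = 11

Max flow: 11

Flow assignment:
  0 → 1: 11/16
  1 → 2: 11/12
  2 → 3: 11/18
  3 → 4: 11/11
  4 → 6: 11/19
  6 → 7: 11/11
  7 → 8: 11/11
  8 → 10: 11/12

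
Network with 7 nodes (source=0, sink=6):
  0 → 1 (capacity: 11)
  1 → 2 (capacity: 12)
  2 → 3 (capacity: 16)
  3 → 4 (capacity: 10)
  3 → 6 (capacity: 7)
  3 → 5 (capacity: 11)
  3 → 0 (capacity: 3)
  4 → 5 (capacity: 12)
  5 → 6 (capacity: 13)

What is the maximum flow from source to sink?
Maximum flow = 11

Max flow: 11

Flow assignment:
  0 → 1: 11/11
  1 → 2: 11/12
  2 → 3: 11/16
  3 → 6: 7/7
  3 → 5: 4/11
  5 → 6: 4/13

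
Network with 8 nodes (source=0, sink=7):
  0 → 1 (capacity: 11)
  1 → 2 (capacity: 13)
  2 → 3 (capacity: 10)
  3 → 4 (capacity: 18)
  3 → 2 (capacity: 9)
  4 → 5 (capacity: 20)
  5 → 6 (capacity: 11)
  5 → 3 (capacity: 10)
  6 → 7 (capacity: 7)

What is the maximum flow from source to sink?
Maximum flow = 7

Max flow: 7

Flow assignment:
  0 → 1: 7/11
  1 → 2: 7/13
  2 → 3: 7/10
  3 → 4: 10/18
  4 → 5: 10/20
  5 → 6: 7/11
  5 → 3: 3/10
  6 → 7: 7/7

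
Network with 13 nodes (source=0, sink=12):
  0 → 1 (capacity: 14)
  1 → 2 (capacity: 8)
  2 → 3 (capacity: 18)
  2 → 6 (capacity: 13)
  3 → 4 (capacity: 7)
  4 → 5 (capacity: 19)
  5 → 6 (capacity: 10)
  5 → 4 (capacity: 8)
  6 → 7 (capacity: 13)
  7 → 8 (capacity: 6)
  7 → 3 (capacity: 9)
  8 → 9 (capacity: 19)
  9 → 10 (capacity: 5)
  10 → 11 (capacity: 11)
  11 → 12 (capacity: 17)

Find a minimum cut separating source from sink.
Min cut value = 5, edges: (9,10)

Min cut value: 5
Partition: S = [0, 1, 2, 3, 4, 5, 6, 7, 8, 9], T = [10, 11, 12]
Cut edges: (9,10)

By max-flow min-cut theorem, max flow = min cut = 5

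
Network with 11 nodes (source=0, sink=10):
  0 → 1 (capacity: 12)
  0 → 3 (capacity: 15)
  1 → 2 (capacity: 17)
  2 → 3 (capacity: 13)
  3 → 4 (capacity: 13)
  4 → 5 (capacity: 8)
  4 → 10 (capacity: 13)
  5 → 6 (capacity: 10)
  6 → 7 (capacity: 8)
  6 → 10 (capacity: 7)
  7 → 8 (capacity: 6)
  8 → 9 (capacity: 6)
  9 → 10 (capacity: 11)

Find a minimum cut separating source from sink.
Min cut value = 13, edges: (3,4)

Min cut value: 13
Partition: S = [0, 1, 2, 3], T = [4, 5, 6, 7, 8, 9, 10]
Cut edges: (3,4)

By max-flow min-cut theorem, max flow = min cut = 13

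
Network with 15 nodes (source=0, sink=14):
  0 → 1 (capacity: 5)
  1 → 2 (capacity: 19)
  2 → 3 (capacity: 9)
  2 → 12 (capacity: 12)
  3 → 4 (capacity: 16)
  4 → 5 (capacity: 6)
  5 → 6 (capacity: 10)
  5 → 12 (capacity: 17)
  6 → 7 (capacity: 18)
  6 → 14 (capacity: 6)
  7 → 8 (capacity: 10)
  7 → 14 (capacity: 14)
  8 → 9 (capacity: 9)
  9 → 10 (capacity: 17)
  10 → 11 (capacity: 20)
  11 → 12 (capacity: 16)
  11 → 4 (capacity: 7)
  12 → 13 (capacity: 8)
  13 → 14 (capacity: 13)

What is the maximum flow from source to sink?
Maximum flow = 5

Max flow: 5

Flow assignment:
  0 → 1: 5/5
  1 → 2: 5/19
  2 → 12: 5/12
  12 → 13: 5/8
  13 → 14: 5/13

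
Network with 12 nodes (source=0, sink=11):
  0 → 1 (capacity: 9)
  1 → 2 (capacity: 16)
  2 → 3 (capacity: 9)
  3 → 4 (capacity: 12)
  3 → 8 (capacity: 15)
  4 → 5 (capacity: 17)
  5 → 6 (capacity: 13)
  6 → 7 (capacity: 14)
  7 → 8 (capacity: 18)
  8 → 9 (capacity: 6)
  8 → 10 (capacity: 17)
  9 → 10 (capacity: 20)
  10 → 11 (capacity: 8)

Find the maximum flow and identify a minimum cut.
Max flow = 8, Min cut edges: (10,11)

Maximum flow: 8
Minimum cut: (10,11)
Partition: S = [0, 1, 2, 3, 4, 5, 6, 7, 8, 9, 10], T = [11]

Max-flow min-cut theorem verified: both equal 8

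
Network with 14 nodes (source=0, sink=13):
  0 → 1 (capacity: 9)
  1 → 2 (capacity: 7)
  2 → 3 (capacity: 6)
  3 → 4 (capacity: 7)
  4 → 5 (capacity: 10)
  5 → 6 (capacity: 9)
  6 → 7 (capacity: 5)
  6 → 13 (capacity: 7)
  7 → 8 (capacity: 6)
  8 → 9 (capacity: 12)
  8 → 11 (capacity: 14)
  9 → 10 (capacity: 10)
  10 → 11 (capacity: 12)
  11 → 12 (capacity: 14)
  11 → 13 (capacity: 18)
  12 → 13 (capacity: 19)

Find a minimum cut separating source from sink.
Min cut value = 6, edges: (2,3)

Min cut value: 6
Partition: S = [0, 1, 2], T = [3, 4, 5, 6, 7, 8, 9, 10, 11, 12, 13]
Cut edges: (2,3)

By max-flow min-cut theorem, max flow = min cut = 6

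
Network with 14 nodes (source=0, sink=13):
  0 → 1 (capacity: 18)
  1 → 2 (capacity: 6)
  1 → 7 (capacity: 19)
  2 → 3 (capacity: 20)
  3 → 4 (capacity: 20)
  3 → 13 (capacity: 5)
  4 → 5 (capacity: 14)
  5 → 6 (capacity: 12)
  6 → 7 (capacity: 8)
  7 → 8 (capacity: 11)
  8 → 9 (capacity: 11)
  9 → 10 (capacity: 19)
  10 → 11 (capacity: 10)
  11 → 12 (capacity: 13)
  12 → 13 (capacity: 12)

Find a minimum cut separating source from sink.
Min cut value = 15, edges: (3,13), (10,11)

Min cut value: 15
Partition: S = [0, 1, 2, 3, 4, 5, 6, 7, 8, 9, 10], T = [11, 12, 13]
Cut edges: (3,13), (10,11)

By max-flow min-cut theorem, max flow = min cut = 15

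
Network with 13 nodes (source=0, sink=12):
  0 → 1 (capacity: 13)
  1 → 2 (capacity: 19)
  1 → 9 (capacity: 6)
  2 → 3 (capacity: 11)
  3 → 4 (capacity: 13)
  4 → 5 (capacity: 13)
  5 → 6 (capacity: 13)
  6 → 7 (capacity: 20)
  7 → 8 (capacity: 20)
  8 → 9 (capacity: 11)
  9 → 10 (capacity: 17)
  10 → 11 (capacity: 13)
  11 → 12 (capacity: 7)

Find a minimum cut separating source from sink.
Min cut value = 7, edges: (11,12)

Min cut value: 7
Partition: S = [0, 1, 2, 3, 4, 5, 6, 7, 8, 9, 10, 11], T = [12]
Cut edges: (11,12)

By max-flow min-cut theorem, max flow = min cut = 7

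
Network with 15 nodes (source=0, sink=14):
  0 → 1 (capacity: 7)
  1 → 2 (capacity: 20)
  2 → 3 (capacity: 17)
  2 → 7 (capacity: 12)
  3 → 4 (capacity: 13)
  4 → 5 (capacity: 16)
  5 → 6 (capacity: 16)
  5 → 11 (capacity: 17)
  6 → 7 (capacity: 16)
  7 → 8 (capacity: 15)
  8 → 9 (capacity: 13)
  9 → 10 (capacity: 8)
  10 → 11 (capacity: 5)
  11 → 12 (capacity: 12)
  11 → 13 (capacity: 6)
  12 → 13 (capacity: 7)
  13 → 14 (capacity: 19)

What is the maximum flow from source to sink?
Maximum flow = 7

Max flow: 7

Flow assignment:
  0 → 1: 7/7
  1 → 2: 7/20
  2 → 3: 7/17
  3 → 4: 7/13
  4 → 5: 7/16
  5 → 11: 7/17
  11 → 12: 1/12
  11 → 13: 6/6
  12 → 13: 1/7
  13 → 14: 7/19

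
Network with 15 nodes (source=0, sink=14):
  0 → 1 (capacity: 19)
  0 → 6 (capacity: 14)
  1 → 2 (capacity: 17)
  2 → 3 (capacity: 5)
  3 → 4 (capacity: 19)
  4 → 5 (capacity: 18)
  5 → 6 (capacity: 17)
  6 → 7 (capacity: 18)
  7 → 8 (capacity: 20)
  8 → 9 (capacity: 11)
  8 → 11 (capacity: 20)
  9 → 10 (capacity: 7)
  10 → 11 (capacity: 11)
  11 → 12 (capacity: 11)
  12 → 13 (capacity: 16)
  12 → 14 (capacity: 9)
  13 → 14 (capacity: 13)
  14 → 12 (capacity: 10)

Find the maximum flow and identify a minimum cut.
Max flow = 11, Min cut edges: (11,12)

Maximum flow: 11
Minimum cut: (11,12)
Partition: S = [0, 1, 2, 3, 4, 5, 6, 7, 8, 9, 10, 11], T = [12, 13, 14]

Max-flow min-cut theorem verified: both equal 11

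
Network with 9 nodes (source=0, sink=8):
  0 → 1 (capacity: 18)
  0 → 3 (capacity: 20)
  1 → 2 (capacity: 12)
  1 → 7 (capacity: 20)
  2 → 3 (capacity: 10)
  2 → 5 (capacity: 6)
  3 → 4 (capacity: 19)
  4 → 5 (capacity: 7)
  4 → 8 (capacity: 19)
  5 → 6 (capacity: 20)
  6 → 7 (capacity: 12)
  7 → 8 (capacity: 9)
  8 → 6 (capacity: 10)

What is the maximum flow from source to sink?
Maximum flow = 28

Max flow: 28

Flow assignment:
  0 → 1: 9/18
  0 → 3: 19/20
  1 → 7: 9/20
  3 → 4: 19/19
  4 → 8: 19/19
  7 → 8: 9/9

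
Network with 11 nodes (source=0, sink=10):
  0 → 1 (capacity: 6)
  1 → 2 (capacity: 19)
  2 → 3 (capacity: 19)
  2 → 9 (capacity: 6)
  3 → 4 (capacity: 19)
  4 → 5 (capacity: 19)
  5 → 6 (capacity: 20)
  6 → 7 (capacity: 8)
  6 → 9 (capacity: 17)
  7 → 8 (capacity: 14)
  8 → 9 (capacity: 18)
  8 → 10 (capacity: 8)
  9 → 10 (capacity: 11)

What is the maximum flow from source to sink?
Maximum flow = 6

Max flow: 6

Flow assignment:
  0 → 1: 6/6
  1 → 2: 6/19
  2 → 9: 6/6
  9 → 10: 6/11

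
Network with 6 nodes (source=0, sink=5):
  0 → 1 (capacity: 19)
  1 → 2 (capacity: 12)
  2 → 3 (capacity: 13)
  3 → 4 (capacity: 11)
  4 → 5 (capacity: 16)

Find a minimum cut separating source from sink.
Min cut value = 11, edges: (3,4)

Min cut value: 11
Partition: S = [0, 1, 2, 3], T = [4, 5]
Cut edges: (3,4)

By max-flow min-cut theorem, max flow = min cut = 11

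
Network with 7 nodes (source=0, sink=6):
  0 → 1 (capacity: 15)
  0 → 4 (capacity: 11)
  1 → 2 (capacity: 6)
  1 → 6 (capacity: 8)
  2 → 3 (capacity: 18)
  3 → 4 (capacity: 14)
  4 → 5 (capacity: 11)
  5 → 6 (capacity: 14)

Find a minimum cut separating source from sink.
Min cut value = 19, edges: (1,6), (4,5)

Min cut value: 19
Partition: S = [0, 1, 2, 3, 4], T = [5, 6]
Cut edges: (1,6), (4,5)

By max-flow min-cut theorem, max flow = min cut = 19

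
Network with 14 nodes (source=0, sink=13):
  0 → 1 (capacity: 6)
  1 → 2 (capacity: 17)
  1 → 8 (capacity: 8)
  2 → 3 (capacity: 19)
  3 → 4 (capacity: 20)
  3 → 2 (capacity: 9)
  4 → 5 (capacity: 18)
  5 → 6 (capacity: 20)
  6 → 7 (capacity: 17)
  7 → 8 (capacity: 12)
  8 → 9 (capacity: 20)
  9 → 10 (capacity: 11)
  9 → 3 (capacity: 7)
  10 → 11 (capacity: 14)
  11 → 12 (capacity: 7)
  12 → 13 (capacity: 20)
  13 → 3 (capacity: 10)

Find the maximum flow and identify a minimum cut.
Max flow = 6, Min cut edges: (0,1)

Maximum flow: 6
Minimum cut: (0,1)
Partition: S = [0], T = [1, 2, 3, 4, 5, 6, 7, 8, 9, 10, 11, 12, 13]

Max-flow min-cut theorem verified: both equal 6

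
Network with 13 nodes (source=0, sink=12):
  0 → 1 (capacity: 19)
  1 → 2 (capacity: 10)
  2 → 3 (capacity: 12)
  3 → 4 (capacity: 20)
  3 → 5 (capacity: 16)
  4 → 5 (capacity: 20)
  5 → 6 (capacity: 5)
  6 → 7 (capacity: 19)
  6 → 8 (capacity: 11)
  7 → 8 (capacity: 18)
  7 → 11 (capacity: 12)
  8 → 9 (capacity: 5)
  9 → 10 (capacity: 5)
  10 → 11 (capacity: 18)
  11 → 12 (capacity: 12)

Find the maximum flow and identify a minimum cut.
Max flow = 5, Min cut edges: (5,6)

Maximum flow: 5
Minimum cut: (5,6)
Partition: S = [0, 1, 2, 3, 4, 5], T = [6, 7, 8, 9, 10, 11, 12]

Max-flow min-cut theorem verified: both equal 5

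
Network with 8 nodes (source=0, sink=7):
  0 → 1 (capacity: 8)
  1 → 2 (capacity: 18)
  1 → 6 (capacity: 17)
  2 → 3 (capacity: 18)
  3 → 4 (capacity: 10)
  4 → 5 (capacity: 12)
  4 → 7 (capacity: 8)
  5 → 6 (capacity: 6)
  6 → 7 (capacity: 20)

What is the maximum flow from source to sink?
Maximum flow = 8

Max flow: 8

Flow assignment:
  0 → 1: 8/8
  1 → 6: 8/17
  6 → 7: 8/20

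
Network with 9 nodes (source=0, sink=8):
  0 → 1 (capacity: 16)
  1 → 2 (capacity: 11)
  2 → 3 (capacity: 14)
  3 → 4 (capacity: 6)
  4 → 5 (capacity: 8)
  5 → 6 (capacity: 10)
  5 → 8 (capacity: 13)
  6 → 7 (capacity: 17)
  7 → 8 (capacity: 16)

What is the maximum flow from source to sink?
Maximum flow = 6

Max flow: 6

Flow assignment:
  0 → 1: 6/16
  1 → 2: 6/11
  2 → 3: 6/14
  3 → 4: 6/6
  4 → 5: 6/8
  5 → 8: 6/13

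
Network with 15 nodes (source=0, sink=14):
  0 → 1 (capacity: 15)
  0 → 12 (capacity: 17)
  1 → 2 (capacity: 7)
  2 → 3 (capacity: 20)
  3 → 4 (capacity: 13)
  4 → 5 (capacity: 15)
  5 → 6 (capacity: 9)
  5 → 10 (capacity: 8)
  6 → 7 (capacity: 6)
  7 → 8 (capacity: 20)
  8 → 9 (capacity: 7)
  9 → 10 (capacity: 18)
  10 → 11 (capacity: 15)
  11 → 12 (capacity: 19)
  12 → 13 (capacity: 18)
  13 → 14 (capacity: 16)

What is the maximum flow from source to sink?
Maximum flow = 16

Max flow: 16

Flow assignment:
  0 → 1: 7/15
  0 → 12: 9/17
  1 → 2: 7/7
  2 → 3: 7/20
  3 → 4: 7/13
  4 → 5: 7/15
  5 → 10: 7/8
  10 → 11: 7/15
  11 → 12: 7/19
  12 → 13: 16/18
  13 → 14: 16/16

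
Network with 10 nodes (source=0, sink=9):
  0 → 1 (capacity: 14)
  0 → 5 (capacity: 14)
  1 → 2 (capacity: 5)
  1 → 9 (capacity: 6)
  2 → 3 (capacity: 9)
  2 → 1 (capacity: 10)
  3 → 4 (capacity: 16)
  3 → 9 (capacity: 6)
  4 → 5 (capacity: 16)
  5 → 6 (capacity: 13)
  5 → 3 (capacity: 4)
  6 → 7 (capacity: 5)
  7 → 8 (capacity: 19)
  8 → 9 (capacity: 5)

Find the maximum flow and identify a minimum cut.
Max flow = 17, Min cut edges: (1,9), (3,9), (8,9)

Maximum flow: 17
Minimum cut: (1,9), (3,9), (8,9)
Partition: S = [0, 1, 2, 3, 4, 5, 6, 7, 8], T = [9]

Max-flow min-cut theorem verified: both equal 17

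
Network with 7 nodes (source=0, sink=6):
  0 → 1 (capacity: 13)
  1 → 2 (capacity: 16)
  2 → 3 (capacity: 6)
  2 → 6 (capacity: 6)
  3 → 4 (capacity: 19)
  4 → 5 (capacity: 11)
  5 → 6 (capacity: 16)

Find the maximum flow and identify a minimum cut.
Max flow = 12, Min cut edges: (2,3), (2,6)

Maximum flow: 12
Minimum cut: (2,3), (2,6)
Partition: S = [0, 1, 2], T = [3, 4, 5, 6]

Max-flow min-cut theorem verified: both equal 12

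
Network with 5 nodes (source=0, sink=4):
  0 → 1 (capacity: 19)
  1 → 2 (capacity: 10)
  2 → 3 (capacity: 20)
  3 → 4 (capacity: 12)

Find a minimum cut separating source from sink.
Min cut value = 10, edges: (1,2)

Min cut value: 10
Partition: S = [0, 1], T = [2, 3, 4]
Cut edges: (1,2)

By max-flow min-cut theorem, max flow = min cut = 10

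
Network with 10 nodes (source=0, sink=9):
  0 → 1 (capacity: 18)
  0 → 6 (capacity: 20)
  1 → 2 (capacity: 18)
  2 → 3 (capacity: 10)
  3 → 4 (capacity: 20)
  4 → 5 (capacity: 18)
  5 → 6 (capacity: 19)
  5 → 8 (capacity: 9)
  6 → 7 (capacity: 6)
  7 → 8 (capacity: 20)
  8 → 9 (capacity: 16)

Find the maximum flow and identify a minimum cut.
Max flow = 15, Min cut edges: (5,8), (6,7)

Maximum flow: 15
Minimum cut: (5,8), (6,7)
Partition: S = [0, 1, 2, 3, 4, 5, 6], T = [7, 8, 9]

Max-flow min-cut theorem verified: both equal 15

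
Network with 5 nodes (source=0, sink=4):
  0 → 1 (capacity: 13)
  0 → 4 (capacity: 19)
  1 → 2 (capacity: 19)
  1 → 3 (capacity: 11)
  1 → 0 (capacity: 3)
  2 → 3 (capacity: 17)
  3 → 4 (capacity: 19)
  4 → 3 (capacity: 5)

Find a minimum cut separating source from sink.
Min cut value = 32, edges: (0,1), (0,4)

Min cut value: 32
Partition: S = [0], T = [1, 2, 3, 4]
Cut edges: (0,1), (0,4)

By max-flow min-cut theorem, max flow = min cut = 32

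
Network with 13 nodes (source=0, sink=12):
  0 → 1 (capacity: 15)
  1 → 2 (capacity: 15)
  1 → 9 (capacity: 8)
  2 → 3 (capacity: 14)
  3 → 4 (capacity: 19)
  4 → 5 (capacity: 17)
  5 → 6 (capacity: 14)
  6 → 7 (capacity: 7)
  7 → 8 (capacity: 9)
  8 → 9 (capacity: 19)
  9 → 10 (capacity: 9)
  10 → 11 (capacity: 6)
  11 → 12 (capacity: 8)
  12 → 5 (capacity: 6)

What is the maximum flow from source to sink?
Maximum flow = 6

Max flow: 6

Flow assignment:
  0 → 1: 6/15
  1 → 2: 6/15
  2 → 3: 6/14
  3 → 4: 6/19
  4 → 5: 6/17
  5 → 6: 6/14
  6 → 7: 6/7
  7 → 8: 6/9
  8 → 9: 6/19
  9 → 10: 6/9
  10 → 11: 6/6
  11 → 12: 6/8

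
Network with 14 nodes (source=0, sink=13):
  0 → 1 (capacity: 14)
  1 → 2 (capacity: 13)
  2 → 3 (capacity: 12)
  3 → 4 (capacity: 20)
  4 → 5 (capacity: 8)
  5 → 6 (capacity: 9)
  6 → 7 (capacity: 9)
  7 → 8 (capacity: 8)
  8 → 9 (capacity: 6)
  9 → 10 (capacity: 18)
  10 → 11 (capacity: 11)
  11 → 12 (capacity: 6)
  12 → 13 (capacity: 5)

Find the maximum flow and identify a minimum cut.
Max flow = 5, Min cut edges: (12,13)

Maximum flow: 5
Minimum cut: (12,13)
Partition: S = [0, 1, 2, 3, 4, 5, 6, 7, 8, 9, 10, 11, 12], T = [13]

Max-flow min-cut theorem verified: both equal 5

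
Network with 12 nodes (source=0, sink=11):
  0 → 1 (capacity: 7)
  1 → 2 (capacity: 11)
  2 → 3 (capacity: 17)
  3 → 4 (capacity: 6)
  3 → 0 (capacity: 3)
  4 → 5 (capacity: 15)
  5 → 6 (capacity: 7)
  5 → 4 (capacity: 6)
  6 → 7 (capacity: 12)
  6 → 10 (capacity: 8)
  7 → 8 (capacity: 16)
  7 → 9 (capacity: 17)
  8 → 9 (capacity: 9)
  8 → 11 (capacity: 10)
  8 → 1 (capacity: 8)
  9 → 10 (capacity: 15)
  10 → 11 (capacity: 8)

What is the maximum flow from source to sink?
Maximum flow = 6

Max flow: 6

Flow assignment:
  0 → 1: 7/7
  1 → 2: 7/11
  2 → 3: 7/17
  3 → 4: 6/6
  3 → 0: 1/3
  4 → 5: 6/15
  5 → 6: 6/7
  6 → 10: 6/8
  10 → 11: 6/8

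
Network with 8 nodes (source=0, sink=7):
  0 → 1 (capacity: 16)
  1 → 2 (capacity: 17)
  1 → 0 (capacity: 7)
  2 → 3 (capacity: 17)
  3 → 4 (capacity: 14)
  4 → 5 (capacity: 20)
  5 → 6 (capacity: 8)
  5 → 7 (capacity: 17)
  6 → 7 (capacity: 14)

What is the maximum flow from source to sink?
Maximum flow = 14

Max flow: 14

Flow assignment:
  0 → 1: 14/16
  1 → 2: 14/17
  2 → 3: 14/17
  3 → 4: 14/14
  4 → 5: 14/20
  5 → 7: 14/17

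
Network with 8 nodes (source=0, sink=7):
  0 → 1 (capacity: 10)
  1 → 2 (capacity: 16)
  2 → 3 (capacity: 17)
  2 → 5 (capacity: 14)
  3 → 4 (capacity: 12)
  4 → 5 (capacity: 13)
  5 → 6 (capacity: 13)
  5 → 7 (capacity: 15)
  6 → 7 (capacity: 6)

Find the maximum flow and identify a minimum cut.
Max flow = 10, Min cut edges: (0,1)

Maximum flow: 10
Minimum cut: (0,1)
Partition: S = [0], T = [1, 2, 3, 4, 5, 6, 7]

Max-flow min-cut theorem verified: both equal 10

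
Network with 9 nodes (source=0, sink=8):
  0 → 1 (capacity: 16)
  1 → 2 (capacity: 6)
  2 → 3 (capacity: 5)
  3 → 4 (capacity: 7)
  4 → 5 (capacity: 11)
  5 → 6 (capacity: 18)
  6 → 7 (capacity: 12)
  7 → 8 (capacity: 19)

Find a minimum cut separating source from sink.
Min cut value = 5, edges: (2,3)

Min cut value: 5
Partition: S = [0, 1, 2], T = [3, 4, 5, 6, 7, 8]
Cut edges: (2,3)

By max-flow min-cut theorem, max flow = min cut = 5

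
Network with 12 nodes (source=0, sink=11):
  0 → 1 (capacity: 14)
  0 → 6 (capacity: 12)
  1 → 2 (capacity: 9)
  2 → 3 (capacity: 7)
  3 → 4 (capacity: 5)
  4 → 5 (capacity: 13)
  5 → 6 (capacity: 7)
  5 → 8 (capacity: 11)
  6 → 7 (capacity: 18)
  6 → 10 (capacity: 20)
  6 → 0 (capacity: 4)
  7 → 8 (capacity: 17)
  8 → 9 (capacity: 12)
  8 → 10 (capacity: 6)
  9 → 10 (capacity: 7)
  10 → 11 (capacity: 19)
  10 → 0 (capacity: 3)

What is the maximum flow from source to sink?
Maximum flow = 17

Max flow: 17

Flow assignment:
  0 → 1: 5/14
  0 → 6: 12/12
  1 → 2: 5/9
  2 → 3: 5/7
  3 → 4: 5/5
  4 → 5: 5/13
  5 → 6: 5/7
  6 → 10: 17/20
  10 → 11: 17/19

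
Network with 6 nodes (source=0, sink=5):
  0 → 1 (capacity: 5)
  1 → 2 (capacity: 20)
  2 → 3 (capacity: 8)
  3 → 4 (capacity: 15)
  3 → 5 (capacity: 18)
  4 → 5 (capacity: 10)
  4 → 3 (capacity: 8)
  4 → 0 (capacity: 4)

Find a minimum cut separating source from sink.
Min cut value = 5, edges: (0,1)

Min cut value: 5
Partition: S = [0], T = [1, 2, 3, 4, 5]
Cut edges: (0,1)

By max-flow min-cut theorem, max flow = min cut = 5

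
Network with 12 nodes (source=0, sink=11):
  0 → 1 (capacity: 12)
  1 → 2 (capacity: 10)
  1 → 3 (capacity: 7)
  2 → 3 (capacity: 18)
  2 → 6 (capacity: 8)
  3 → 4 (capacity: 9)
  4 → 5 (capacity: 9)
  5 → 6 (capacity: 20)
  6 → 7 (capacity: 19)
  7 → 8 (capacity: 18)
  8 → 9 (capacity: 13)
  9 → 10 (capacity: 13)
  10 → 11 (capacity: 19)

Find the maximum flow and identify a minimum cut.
Max flow = 12, Min cut edges: (0,1)

Maximum flow: 12
Minimum cut: (0,1)
Partition: S = [0], T = [1, 2, 3, 4, 5, 6, 7, 8, 9, 10, 11]

Max-flow min-cut theorem verified: both equal 12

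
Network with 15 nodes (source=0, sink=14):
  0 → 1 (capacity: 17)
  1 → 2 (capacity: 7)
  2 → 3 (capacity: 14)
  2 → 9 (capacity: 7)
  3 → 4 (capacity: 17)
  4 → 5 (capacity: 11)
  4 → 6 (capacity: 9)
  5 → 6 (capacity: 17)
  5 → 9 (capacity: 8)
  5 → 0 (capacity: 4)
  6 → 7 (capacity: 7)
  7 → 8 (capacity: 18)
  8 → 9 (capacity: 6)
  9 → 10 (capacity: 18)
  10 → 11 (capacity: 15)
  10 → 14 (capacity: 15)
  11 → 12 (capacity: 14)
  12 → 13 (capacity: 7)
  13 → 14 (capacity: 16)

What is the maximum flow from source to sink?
Maximum flow = 7

Max flow: 7

Flow assignment:
  0 → 1: 7/17
  1 → 2: 7/7
  2 → 9: 7/7
  9 → 10: 7/18
  10 → 14: 7/15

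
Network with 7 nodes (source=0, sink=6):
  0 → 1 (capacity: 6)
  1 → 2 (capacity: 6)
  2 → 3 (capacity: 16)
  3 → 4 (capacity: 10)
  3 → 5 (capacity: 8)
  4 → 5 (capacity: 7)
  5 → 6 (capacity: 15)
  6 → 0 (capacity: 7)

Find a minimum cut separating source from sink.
Min cut value = 6, edges: (1,2)

Min cut value: 6
Partition: S = [0, 1], T = [2, 3, 4, 5, 6]
Cut edges: (1,2)

By max-flow min-cut theorem, max flow = min cut = 6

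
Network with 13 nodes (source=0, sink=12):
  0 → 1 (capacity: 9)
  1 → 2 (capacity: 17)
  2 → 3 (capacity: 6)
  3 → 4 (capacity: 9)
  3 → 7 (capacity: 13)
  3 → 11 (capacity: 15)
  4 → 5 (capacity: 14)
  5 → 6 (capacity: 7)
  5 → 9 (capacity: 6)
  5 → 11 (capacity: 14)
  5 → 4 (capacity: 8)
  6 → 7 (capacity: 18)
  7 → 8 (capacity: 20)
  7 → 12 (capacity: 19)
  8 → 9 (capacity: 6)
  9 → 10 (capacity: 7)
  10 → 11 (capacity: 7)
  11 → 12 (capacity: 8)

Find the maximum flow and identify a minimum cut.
Max flow = 6, Min cut edges: (2,3)

Maximum flow: 6
Minimum cut: (2,3)
Partition: S = [0, 1, 2], T = [3, 4, 5, 6, 7, 8, 9, 10, 11, 12]

Max-flow min-cut theorem verified: both equal 6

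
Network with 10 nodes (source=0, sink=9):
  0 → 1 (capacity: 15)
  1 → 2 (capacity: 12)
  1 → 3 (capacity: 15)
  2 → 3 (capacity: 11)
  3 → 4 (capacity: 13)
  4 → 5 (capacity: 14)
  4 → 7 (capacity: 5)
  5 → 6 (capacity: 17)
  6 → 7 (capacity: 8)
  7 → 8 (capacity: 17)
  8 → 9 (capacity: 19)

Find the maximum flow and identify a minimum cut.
Max flow = 13, Min cut edges: (4,7), (6,7)

Maximum flow: 13
Minimum cut: (4,7), (6,7)
Partition: S = [0, 1, 2, 3, 4, 5, 6], T = [7, 8, 9]

Max-flow min-cut theorem verified: both equal 13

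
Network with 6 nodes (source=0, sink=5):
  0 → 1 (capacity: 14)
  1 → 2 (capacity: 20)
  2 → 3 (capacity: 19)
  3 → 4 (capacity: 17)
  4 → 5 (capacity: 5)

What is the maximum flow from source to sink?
Maximum flow = 5

Max flow: 5

Flow assignment:
  0 → 1: 5/14
  1 → 2: 5/20
  2 → 3: 5/19
  3 → 4: 5/17
  4 → 5: 5/5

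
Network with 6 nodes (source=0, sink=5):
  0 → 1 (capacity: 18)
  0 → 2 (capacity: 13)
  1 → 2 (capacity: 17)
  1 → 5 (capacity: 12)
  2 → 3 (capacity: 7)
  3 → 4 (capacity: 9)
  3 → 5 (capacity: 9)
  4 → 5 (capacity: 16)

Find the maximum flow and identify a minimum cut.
Max flow = 19, Min cut edges: (1,5), (2,3)

Maximum flow: 19
Minimum cut: (1,5), (2,3)
Partition: S = [0, 1, 2], T = [3, 4, 5]

Max-flow min-cut theorem verified: both equal 19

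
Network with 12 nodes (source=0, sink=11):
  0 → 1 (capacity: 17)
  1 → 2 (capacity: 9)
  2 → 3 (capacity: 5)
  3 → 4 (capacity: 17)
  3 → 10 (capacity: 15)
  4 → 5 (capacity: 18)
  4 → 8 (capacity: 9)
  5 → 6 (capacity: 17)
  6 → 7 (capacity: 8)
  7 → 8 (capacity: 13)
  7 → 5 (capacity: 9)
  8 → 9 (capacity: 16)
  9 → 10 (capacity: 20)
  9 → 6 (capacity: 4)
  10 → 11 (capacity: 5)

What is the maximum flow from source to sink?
Maximum flow = 5

Max flow: 5

Flow assignment:
  0 → 1: 5/17
  1 → 2: 5/9
  2 → 3: 5/5
  3 → 10: 5/15
  10 → 11: 5/5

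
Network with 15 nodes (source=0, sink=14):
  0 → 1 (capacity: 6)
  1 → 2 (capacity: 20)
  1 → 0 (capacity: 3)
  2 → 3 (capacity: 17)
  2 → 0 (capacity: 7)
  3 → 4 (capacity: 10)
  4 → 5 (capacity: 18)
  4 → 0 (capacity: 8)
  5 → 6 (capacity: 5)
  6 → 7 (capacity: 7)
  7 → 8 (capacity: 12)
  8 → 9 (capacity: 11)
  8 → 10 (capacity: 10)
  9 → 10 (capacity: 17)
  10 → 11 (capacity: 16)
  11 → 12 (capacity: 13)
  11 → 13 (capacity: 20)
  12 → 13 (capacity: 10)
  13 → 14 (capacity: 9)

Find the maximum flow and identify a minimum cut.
Max flow = 5, Min cut edges: (5,6)

Maximum flow: 5
Minimum cut: (5,6)
Partition: S = [0, 1, 2, 3, 4, 5], T = [6, 7, 8, 9, 10, 11, 12, 13, 14]

Max-flow min-cut theorem verified: both equal 5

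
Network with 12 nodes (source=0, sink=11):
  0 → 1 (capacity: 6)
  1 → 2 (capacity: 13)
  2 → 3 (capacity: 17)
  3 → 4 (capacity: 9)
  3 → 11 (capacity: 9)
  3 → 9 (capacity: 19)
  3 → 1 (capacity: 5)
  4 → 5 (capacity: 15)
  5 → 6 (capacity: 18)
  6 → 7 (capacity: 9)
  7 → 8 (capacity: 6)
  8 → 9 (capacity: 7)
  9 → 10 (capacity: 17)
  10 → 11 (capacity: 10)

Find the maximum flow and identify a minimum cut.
Max flow = 6, Min cut edges: (0,1)

Maximum flow: 6
Minimum cut: (0,1)
Partition: S = [0], T = [1, 2, 3, 4, 5, 6, 7, 8, 9, 10, 11]

Max-flow min-cut theorem verified: both equal 6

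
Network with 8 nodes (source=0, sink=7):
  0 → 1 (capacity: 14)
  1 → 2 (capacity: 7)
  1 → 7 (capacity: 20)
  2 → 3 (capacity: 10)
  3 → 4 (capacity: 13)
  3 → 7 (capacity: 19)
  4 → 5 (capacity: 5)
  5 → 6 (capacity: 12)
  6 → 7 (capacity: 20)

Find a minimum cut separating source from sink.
Min cut value = 14, edges: (0,1)

Min cut value: 14
Partition: S = [0], T = [1, 2, 3, 4, 5, 6, 7]
Cut edges: (0,1)

By max-flow min-cut theorem, max flow = min cut = 14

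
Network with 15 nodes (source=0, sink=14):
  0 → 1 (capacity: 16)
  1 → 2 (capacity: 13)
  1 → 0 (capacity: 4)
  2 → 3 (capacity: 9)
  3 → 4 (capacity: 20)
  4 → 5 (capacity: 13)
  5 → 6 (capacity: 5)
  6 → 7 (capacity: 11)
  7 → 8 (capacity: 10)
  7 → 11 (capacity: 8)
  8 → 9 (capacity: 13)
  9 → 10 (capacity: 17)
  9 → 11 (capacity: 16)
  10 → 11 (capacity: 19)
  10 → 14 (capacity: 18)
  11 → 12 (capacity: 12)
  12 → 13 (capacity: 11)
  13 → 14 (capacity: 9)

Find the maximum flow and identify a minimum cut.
Max flow = 5, Min cut edges: (5,6)

Maximum flow: 5
Minimum cut: (5,6)
Partition: S = [0, 1, 2, 3, 4, 5], T = [6, 7, 8, 9, 10, 11, 12, 13, 14]

Max-flow min-cut theorem verified: both equal 5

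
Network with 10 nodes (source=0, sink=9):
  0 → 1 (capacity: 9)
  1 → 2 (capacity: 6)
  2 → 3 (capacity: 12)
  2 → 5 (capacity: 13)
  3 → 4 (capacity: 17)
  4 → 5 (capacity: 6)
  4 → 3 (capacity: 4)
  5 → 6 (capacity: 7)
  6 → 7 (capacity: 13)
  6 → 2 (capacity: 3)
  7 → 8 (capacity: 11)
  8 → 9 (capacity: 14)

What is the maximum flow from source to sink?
Maximum flow = 6

Max flow: 6

Flow assignment:
  0 → 1: 6/9
  1 → 2: 6/6
  2 → 5: 6/13
  5 → 6: 6/7
  6 → 7: 6/13
  7 → 8: 6/11
  8 → 9: 6/14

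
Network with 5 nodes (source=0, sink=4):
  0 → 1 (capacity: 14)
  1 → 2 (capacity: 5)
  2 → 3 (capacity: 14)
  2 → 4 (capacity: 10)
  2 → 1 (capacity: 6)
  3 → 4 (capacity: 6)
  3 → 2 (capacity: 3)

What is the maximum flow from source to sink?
Maximum flow = 5

Max flow: 5

Flow assignment:
  0 → 1: 5/14
  1 → 2: 5/5
  2 → 4: 5/10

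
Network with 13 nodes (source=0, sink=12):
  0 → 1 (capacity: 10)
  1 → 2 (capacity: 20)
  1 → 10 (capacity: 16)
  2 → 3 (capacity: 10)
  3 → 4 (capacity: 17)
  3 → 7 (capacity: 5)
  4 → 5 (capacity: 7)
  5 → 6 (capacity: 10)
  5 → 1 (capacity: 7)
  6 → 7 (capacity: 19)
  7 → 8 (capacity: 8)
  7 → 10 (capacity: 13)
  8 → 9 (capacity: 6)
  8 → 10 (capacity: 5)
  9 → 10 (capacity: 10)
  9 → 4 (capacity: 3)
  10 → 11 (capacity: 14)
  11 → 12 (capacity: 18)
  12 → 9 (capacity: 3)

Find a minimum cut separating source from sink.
Min cut value = 10, edges: (0,1)

Min cut value: 10
Partition: S = [0], T = [1, 2, 3, 4, 5, 6, 7, 8, 9, 10, 11, 12]
Cut edges: (0,1)

By max-flow min-cut theorem, max flow = min cut = 10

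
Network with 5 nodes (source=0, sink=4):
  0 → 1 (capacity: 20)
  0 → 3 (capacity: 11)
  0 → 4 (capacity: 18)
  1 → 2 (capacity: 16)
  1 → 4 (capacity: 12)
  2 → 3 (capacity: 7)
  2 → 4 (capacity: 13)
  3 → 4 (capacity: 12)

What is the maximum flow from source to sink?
Maximum flow = 49

Max flow: 49

Flow assignment:
  0 → 1: 20/20
  0 → 3: 11/11
  0 → 4: 18/18
  1 → 2: 8/16
  1 → 4: 12/12
  2 → 4: 8/13
  3 → 4: 11/12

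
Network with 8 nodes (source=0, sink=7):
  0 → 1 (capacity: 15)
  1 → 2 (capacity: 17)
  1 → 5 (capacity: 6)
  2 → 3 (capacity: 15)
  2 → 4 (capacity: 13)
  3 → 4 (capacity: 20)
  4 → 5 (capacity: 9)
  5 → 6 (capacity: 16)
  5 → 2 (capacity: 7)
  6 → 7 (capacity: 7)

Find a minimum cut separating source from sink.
Min cut value = 7, edges: (6,7)

Min cut value: 7
Partition: S = [0, 1, 2, 3, 4, 5, 6], T = [7]
Cut edges: (6,7)

By max-flow min-cut theorem, max flow = min cut = 7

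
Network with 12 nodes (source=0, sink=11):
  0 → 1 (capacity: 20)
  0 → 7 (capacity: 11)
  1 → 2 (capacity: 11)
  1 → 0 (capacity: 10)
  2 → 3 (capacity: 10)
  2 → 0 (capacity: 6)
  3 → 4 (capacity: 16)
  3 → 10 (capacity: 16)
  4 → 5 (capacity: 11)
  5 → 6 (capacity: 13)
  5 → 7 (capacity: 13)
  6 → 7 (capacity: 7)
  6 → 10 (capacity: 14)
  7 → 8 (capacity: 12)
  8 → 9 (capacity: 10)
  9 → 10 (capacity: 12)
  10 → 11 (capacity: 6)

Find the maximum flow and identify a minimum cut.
Max flow = 6, Min cut edges: (10,11)

Maximum flow: 6
Minimum cut: (10,11)
Partition: S = [0, 1, 2, 3, 4, 5, 6, 7, 8, 9, 10], T = [11]

Max-flow min-cut theorem verified: both equal 6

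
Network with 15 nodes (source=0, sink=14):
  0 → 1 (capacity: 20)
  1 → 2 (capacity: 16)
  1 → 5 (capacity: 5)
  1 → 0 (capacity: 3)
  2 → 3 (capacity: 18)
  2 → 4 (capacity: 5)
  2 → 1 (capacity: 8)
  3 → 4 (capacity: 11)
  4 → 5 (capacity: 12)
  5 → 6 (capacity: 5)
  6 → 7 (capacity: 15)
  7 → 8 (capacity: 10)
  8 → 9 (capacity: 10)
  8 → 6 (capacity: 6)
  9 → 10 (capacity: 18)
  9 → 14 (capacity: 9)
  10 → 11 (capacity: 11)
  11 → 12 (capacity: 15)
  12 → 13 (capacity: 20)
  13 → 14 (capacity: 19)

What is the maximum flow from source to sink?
Maximum flow = 5

Max flow: 5

Flow assignment:
  0 → 1: 5/20
  1 → 2: 5/16
  2 → 3: 5/18
  3 → 4: 5/11
  4 → 5: 5/12
  5 → 6: 5/5
  6 → 7: 5/15
  7 → 8: 5/10
  8 → 9: 5/10
  9 → 14: 5/9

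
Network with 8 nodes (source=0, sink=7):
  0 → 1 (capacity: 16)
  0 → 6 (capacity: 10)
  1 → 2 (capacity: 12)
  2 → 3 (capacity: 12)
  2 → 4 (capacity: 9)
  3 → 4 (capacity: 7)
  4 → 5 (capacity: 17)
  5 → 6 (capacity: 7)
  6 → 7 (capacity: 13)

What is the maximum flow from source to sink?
Maximum flow = 13

Max flow: 13

Flow assignment:
  0 → 1: 7/16
  0 → 6: 6/10
  1 → 2: 7/12
  2 → 3: 3/12
  2 → 4: 4/9
  3 → 4: 3/7
  4 → 5: 7/17
  5 → 6: 7/7
  6 → 7: 13/13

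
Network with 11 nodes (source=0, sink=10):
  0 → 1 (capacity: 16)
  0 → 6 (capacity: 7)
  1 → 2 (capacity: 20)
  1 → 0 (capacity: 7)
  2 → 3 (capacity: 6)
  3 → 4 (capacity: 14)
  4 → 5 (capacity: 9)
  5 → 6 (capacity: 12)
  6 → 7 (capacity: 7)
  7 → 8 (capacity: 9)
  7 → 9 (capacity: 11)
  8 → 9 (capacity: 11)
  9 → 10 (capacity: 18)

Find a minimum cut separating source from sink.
Min cut value = 7, edges: (6,7)

Min cut value: 7
Partition: S = [0, 1, 2, 3, 4, 5, 6], T = [7, 8, 9, 10]
Cut edges: (6,7)

By max-flow min-cut theorem, max flow = min cut = 7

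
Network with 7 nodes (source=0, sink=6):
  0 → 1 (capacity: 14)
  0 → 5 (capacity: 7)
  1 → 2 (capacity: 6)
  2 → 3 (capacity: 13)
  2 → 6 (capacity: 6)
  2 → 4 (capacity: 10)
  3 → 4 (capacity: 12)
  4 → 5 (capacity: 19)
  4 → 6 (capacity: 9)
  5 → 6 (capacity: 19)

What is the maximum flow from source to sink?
Maximum flow = 13

Max flow: 13

Flow assignment:
  0 → 1: 6/14
  0 → 5: 7/7
  1 → 2: 6/6
  2 → 6: 6/6
  5 → 6: 7/19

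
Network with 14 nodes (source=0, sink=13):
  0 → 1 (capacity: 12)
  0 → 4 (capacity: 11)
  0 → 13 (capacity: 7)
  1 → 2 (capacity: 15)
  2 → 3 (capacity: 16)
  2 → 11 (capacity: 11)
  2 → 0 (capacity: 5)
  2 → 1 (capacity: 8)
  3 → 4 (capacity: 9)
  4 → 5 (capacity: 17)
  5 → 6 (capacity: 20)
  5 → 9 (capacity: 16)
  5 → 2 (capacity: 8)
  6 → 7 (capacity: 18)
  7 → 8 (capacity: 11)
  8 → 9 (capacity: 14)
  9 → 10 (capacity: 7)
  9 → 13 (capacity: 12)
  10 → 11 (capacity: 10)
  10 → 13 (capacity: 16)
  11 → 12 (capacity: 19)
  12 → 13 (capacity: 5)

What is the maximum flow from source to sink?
Maximum flow = 29

Max flow: 29

Flow assignment:
  0 → 1: 12/12
  0 → 4: 11/11
  0 → 13: 7/7
  1 → 2: 12/15
  2 → 3: 6/16
  2 → 11: 5/11
  2 → 0: 1/5
  3 → 4: 6/9
  4 → 5: 17/17
  5 → 6: 1/20
  5 → 9: 16/16
  6 → 7: 1/18
  7 → 8: 1/11
  8 → 9: 1/14
  9 → 10: 5/7
  9 → 13: 12/12
  10 → 13: 5/16
  11 → 12: 5/19
  12 → 13: 5/5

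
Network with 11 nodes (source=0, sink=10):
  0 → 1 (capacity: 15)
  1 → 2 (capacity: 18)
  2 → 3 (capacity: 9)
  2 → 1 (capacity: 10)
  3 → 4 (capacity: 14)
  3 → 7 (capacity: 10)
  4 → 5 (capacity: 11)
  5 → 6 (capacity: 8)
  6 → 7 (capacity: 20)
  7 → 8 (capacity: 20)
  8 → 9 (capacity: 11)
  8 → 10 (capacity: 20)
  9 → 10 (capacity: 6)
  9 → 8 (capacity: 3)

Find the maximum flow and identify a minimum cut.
Max flow = 9, Min cut edges: (2,3)

Maximum flow: 9
Minimum cut: (2,3)
Partition: S = [0, 1, 2], T = [3, 4, 5, 6, 7, 8, 9, 10]

Max-flow min-cut theorem verified: both equal 9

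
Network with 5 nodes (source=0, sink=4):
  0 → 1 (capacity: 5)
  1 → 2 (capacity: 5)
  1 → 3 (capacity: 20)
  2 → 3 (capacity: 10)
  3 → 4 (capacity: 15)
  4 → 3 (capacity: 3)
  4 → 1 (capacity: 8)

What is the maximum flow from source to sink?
Maximum flow = 5

Max flow: 5

Flow assignment:
  0 → 1: 5/5
  1 → 3: 5/20
  3 → 4: 5/15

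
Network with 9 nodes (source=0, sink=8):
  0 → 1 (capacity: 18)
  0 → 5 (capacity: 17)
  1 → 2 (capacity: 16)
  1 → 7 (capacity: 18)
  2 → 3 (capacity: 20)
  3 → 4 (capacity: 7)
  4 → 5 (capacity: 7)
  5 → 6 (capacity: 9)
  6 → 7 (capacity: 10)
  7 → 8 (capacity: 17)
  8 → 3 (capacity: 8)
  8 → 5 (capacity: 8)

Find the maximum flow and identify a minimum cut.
Max flow = 17, Min cut edges: (7,8)

Maximum flow: 17
Minimum cut: (7,8)
Partition: S = [0, 1, 2, 3, 4, 5, 6, 7], T = [8]

Max-flow min-cut theorem verified: both equal 17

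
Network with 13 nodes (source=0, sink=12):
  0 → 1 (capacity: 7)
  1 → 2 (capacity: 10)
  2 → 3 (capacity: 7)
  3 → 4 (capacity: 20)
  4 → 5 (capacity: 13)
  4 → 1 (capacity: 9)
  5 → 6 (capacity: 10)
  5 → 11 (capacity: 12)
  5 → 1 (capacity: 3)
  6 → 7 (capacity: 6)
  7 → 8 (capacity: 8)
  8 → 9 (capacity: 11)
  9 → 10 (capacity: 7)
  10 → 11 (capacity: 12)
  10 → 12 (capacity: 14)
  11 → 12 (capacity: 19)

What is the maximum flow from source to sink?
Maximum flow = 7

Max flow: 7

Flow assignment:
  0 → 1: 7/7
  1 → 2: 7/10
  2 → 3: 7/7
  3 → 4: 7/20
  4 → 5: 7/13
  5 → 11: 7/12
  11 → 12: 7/19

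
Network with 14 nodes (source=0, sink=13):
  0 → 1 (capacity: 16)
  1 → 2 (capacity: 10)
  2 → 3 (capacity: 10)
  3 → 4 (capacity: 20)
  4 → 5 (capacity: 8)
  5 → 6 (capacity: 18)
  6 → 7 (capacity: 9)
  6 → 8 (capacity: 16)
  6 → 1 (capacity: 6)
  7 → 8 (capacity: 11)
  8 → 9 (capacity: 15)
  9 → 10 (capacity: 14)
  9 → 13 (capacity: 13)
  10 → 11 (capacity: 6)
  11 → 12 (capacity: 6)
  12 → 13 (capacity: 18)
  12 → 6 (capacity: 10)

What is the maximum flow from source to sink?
Maximum flow = 8

Max flow: 8

Flow assignment:
  0 → 1: 8/16
  1 → 2: 8/10
  2 → 3: 8/10
  3 → 4: 8/20
  4 → 5: 8/8
  5 → 6: 8/18
  6 → 8: 8/16
  8 → 9: 8/15
  9 → 13: 8/13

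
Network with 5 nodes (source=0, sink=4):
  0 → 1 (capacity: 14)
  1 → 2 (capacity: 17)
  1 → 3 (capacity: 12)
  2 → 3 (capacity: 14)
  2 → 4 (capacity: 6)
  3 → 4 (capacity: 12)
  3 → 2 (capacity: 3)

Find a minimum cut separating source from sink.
Min cut value = 14, edges: (0,1)

Min cut value: 14
Partition: S = [0], T = [1, 2, 3, 4]
Cut edges: (0,1)

By max-flow min-cut theorem, max flow = min cut = 14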